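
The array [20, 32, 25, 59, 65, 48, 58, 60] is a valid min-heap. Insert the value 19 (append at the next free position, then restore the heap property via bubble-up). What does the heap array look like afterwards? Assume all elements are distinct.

append 19 at index 8 → [20, 32, 25, 59, 65, 48, 58, 60, 19]
19 < parent 59 at index 3, swap → [20, 32, 25, 19, 65, 48, 58, 60, 59]
19 < parent 32 at index 1, swap → [20, 19, 25, 32, 65, 48, 58, 60, 59]
19 < parent 20 at index 0, swap → [19, 20, 25, 32, 65, 48, 58, 60, 59]

[19, 20, 25, 32, 65, 48, 58, 60, 59]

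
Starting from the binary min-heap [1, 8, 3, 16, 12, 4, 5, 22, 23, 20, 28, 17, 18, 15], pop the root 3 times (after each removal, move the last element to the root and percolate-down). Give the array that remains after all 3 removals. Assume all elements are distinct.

extract-min #1 returns 1:
  remove root 1; move last element 15 to root → [15, 8, 3, 16, 12, 4, 5, 22, 23, 20, 28, 17, 18]
  15 vs smaller child 3 at index 2, swap → [3, 8, 15, 16, 12, 4, 5, 22, 23, 20, 28, 17, 18]
  15 vs smaller child 4 at index 5, swap → [3, 8, 4, 16, 12, 15, 5, 22, 23, 20, 28, 17, 18]
extract-min #2 returns 3:
  remove root 3; move last element 18 to root → [18, 8, 4, 16, 12, 15, 5, 22, 23, 20, 28, 17]
  18 vs smaller child 4 at index 2, swap → [4, 8, 18, 16, 12, 15, 5, 22, 23, 20, 28, 17]
  18 vs smaller child 5 at index 6, swap → [4, 8, 5, 16, 12, 15, 18, 22, 23, 20, 28, 17]
extract-min #3 returns 4:
  remove root 4; move last element 17 to root → [17, 8, 5, 16, 12, 15, 18, 22, 23, 20, 28]
  17 vs smaller child 5 at index 2, swap → [5, 8, 17, 16, 12, 15, 18, 22, 23, 20, 28]
  17 vs smaller child 15 at index 5, swap → [5, 8, 15, 16, 12, 17, 18, 22, 23, 20, 28]

[5, 8, 15, 16, 12, 17, 18, 22, 23, 20, 28]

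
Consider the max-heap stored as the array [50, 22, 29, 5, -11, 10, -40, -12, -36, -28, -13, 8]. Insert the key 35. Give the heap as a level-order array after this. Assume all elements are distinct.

[50, 22, 35, 5, -11, 29, -40, -12, -36, -28, -13, 8, 10]

append 35 at index 12 → [50, 22, 29, 5, -11, 10, -40, -12, -36, -28, -13, 8, 35]
35 > parent 10 at index 5, swap → [50, 22, 29, 5, -11, 35, -40, -12, -36, -28, -13, 8, 10]
35 > parent 29 at index 2, swap → [50, 22, 35, 5, -11, 29, -40, -12, -36, -28, -13, 8, 10]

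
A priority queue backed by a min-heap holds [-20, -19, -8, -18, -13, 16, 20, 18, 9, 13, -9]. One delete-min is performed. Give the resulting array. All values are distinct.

[-19, -18, -8, -9, -13, 16, 20, 18, 9, 13]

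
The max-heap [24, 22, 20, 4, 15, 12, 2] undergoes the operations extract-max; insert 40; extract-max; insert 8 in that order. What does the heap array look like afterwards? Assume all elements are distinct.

[22, 15, 20, 4, 2, 12, 8]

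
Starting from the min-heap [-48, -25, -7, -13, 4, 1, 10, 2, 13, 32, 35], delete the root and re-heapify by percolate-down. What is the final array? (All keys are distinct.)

remove root -48; move last element 35 to root → [35, -25, -7, -13, 4, 1, 10, 2, 13, 32]
35 vs smaller child -25 at index 1, swap → [-25, 35, -7, -13, 4, 1, 10, 2, 13, 32]
35 vs smaller child -13 at index 3, swap → [-25, -13, -7, 35, 4, 1, 10, 2, 13, 32]
35 vs smaller child 2 at index 7, swap → [-25, -13, -7, 2, 4, 1, 10, 35, 13, 32]

[-25, -13, -7, 2, 4, 1, 10, 35, 13, 32]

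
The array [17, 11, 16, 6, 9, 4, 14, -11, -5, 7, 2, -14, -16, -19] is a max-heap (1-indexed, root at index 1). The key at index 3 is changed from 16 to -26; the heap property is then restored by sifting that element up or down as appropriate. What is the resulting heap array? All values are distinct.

[17, 11, 14, 6, 9, 4, -19, -11, -5, 7, 2, -14, -16, -26]

set index 3 from 16 to -26 → [17, 11, -26, 6, 9, 4, 14, -11, -5, 7, 2, -14, -16, -19]
-26 vs larger child 14 at index 7, swap → [17, 11, 14, 6, 9, 4, -26, -11, -5, 7, 2, -14, -16, -19]
-26 vs only child -19 at index 14, swap → [17, 11, 14, 6, 9, 4, -19, -11, -5, 7, 2, -14, -16, -26]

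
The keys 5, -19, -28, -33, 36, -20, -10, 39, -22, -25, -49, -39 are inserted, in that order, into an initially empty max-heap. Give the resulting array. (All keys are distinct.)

Insert 5:
  append 5 at index 0 → [5] (no swap needed)
Insert -19:
  append -19 at index 1 → [5, -19] (no swap needed)
Insert -28:
  append -28 at index 2 → [5, -19, -28] (no swap needed)
Insert -33:
  append -33 at index 3 → [5, -19, -28, -33] (no swap needed)
Insert 36:
  append 36 at index 4 → [5, -19, -28, -33, 36]
  36 > parent -19 at index 1, swap → [5, 36, -28, -33, -19]
  36 > parent 5 at index 0, swap → [36, 5, -28, -33, -19]
Insert -20:
  append -20 at index 5 → [36, 5, -28, -33, -19, -20]
  -20 > parent -28 at index 2, swap → [36, 5, -20, -33, -19, -28]
Insert -10:
  append -10 at index 6 → [36, 5, -20, -33, -19, -28, -10]
  -10 > parent -20 at index 2, swap → [36, 5, -10, -33, -19, -28, -20]
Insert 39:
  append 39 at index 7 → [36, 5, -10, -33, -19, -28, -20, 39]
  39 > parent -33 at index 3, swap → [36, 5, -10, 39, -19, -28, -20, -33]
  39 > parent 5 at index 1, swap → [36, 39, -10, 5, -19, -28, -20, -33]
  39 > parent 36 at index 0, swap → [39, 36, -10, 5, -19, -28, -20, -33]
Insert -22:
  append -22 at index 8 → [39, 36, -10, 5, -19, -28, -20, -33, -22] (no swap needed)
Insert -25:
  append -25 at index 9 → [39, 36, -10, 5, -19, -28, -20, -33, -22, -25] (no swap needed)
Insert -49:
  append -49 at index 10 → [39, 36, -10, 5, -19, -28, -20, -33, -22, -25, -49] (no swap needed)
Insert -39:
  append -39 at index 11 → [39, 36, -10, 5, -19, -28, -20, -33, -22, -25, -49, -39] (no swap needed)

[39, 36, -10, 5, -19, -28, -20, -33, -22, -25, -49, -39]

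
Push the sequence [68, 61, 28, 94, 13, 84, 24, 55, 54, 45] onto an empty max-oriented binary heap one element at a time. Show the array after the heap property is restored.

Insert 68:
  append 68 at index 0 → [68] (no swap needed)
Insert 61:
  append 61 at index 1 → [68, 61] (no swap needed)
Insert 28:
  append 28 at index 2 → [68, 61, 28] (no swap needed)
Insert 94:
  append 94 at index 3 → [68, 61, 28, 94]
  94 > parent 61 at index 1, swap → [68, 94, 28, 61]
  94 > parent 68 at index 0, swap → [94, 68, 28, 61]
Insert 13:
  append 13 at index 4 → [94, 68, 28, 61, 13] (no swap needed)
Insert 84:
  append 84 at index 5 → [94, 68, 28, 61, 13, 84]
  84 > parent 28 at index 2, swap → [94, 68, 84, 61, 13, 28]
Insert 24:
  append 24 at index 6 → [94, 68, 84, 61, 13, 28, 24] (no swap needed)
Insert 55:
  append 55 at index 7 → [94, 68, 84, 61, 13, 28, 24, 55] (no swap needed)
Insert 54:
  append 54 at index 8 → [94, 68, 84, 61, 13, 28, 24, 55, 54] (no swap needed)
Insert 45:
  append 45 at index 9 → [94, 68, 84, 61, 13, 28, 24, 55, 54, 45]
  45 > parent 13 at index 4, swap → [94, 68, 84, 61, 45, 28, 24, 55, 54, 13]

[94, 68, 84, 61, 45, 28, 24, 55, 54, 13]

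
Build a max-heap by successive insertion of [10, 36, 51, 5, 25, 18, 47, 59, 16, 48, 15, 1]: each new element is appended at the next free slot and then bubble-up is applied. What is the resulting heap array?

[59, 51, 47, 25, 48, 18, 36, 5, 16, 10, 15, 1]

Insert 10:
  append 10 at index 0 → [10] (no swap needed)
Insert 36:
  append 36 at index 1 → [10, 36]
  36 > parent 10 at index 0, swap → [36, 10]
Insert 51:
  append 51 at index 2 → [36, 10, 51]
  51 > parent 36 at index 0, swap → [51, 10, 36]
Insert 5:
  append 5 at index 3 → [51, 10, 36, 5] (no swap needed)
Insert 25:
  append 25 at index 4 → [51, 10, 36, 5, 25]
  25 > parent 10 at index 1, swap → [51, 25, 36, 5, 10]
Insert 18:
  append 18 at index 5 → [51, 25, 36, 5, 10, 18] (no swap needed)
Insert 47:
  append 47 at index 6 → [51, 25, 36, 5, 10, 18, 47]
  47 > parent 36 at index 2, swap → [51, 25, 47, 5, 10, 18, 36]
Insert 59:
  append 59 at index 7 → [51, 25, 47, 5, 10, 18, 36, 59]
  59 > parent 5 at index 3, swap → [51, 25, 47, 59, 10, 18, 36, 5]
  59 > parent 25 at index 1, swap → [51, 59, 47, 25, 10, 18, 36, 5]
  59 > parent 51 at index 0, swap → [59, 51, 47, 25, 10, 18, 36, 5]
Insert 16:
  append 16 at index 8 → [59, 51, 47, 25, 10, 18, 36, 5, 16] (no swap needed)
Insert 48:
  append 48 at index 9 → [59, 51, 47, 25, 10, 18, 36, 5, 16, 48]
  48 > parent 10 at index 4, swap → [59, 51, 47, 25, 48, 18, 36, 5, 16, 10]
Insert 15:
  append 15 at index 10 → [59, 51, 47, 25, 48, 18, 36, 5, 16, 10, 15] (no swap needed)
Insert 1:
  append 1 at index 11 → [59, 51, 47, 25, 48, 18, 36, 5, 16, 10, 15, 1] (no swap needed)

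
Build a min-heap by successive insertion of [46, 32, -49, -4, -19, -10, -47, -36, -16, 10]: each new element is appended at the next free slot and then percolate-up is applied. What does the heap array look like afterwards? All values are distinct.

[-49, -36, -47, -19, -4, 32, -10, 46, -16, 10]

Insert 46:
  append 46 at index 0 → [46] (no swap needed)
Insert 32:
  append 32 at index 1 → [46, 32]
  32 < parent 46 at index 0, swap → [32, 46]
Insert -49:
  append -49 at index 2 → [32, 46, -49]
  -49 < parent 32 at index 0, swap → [-49, 46, 32]
Insert -4:
  append -4 at index 3 → [-49, 46, 32, -4]
  -4 < parent 46 at index 1, swap → [-49, -4, 32, 46]
Insert -19:
  append -19 at index 4 → [-49, -4, 32, 46, -19]
  -19 < parent -4 at index 1, swap → [-49, -19, 32, 46, -4]
Insert -10:
  append -10 at index 5 → [-49, -19, 32, 46, -4, -10]
  -10 < parent 32 at index 2, swap → [-49, -19, -10, 46, -4, 32]
Insert -47:
  append -47 at index 6 → [-49, -19, -10, 46, -4, 32, -47]
  -47 < parent -10 at index 2, swap → [-49, -19, -47, 46, -4, 32, -10]
Insert -36:
  append -36 at index 7 → [-49, -19, -47, 46, -4, 32, -10, -36]
  -36 < parent 46 at index 3, swap → [-49, -19, -47, -36, -4, 32, -10, 46]
  -36 < parent -19 at index 1, swap → [-49, -36, -47, -19, -4, 32, -10, 46]
Insert -16:
  append -16 at index 8 → [-49, -36, -47, -19, -4, 32, -10, 46, -16] (no swap needed)
Insert 10:
  append 10 at index 9 → [-49, -36, -47, -19, -4, 32, -10, 46, -16, 10] (no swap needed)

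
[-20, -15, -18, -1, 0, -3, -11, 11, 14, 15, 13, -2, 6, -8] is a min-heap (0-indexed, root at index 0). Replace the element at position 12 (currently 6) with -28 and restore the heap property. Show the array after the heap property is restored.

[-28, -15, -20, -1, 0, -18, -11, 11, 14, 15, 13, -2, -3, -8]

set index 12 from 6 to -28 → [-20, -15, -18, -1, 0, -3, -11, 11, 14, 15, 13, -2, -28, -8]
-28 < parent -3 at index 5, swap → [-20, -15, -18, -1, 0, -28, -11, 11, 14, 15, 13, -2, -3, -8]
-28 < parent -18 at index 2, swap → [-20, -15, -28, -1, 0, -18, -11, 11, 14, 15, 13, -2, -3, -8]
-28 < parent -20 at index 0, swap → [-28, -15, -20, -1, 0, -18, -11, 11, 14, 15, 13, -2, -3, -8]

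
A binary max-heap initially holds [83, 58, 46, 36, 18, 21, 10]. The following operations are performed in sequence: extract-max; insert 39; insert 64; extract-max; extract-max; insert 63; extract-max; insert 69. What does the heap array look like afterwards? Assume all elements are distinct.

extract-max → returns 83:
  remove root 83; move last element 10 to root → [10, 58, 46, 36, 18, 21]
  10 vs larger child 58 at index 1, swap → [58, 10, 46, 36, 18, 21]
  10 vs larger child 36 at index 3, swap → [58, 36, 46, 10, 18, 21]
insert 39:
  append 39 at index 6 → [58, 36, 46, 10, 18, 21, 39] (no swap needed)
insert 64:
  append 64 at index 7 → [58, 36, 46, 10, 18, 21, 39, 64]
  64 > parent 10 at index 3, swap → [58, 36, 46, 64, 18, 21, 39, 10]
  64 > parent 36 at index 1, swap → [58, 64, 46, 36, 18, 21, 39, 10]
  64 > parent 58 at index 0, swap → [64, 58, 46, 36, 18, 21, 39, 10]
extract-max → returns 64:
  remove root 64; move last element 10 to root → [10, 58, 46, 36, 18, 21, 39]
  10 vs larger child 58 at index 1, swap → [58, 10, 46, 36, 18, 21, 39]
  10 vs larger child 36 at index 3, swap → [58, 36, 46, 10, 18, 21, 39]
extract-max → returns 58:
  remove root 58; move last element 39 to root → [39, 36, 46, 10, 18, 21]
  39 vs larger child 46 at index 2, swap → [46, 36, 39, 10, 18, 21]
insert 63:
  append 63 at index 6 → [46, 36, 39, 10, 18, 21, 63]
  63 > parent 39 at index 2, swap → [46, 36, 63, 10, 18, 21, 39]
  63 > parent 46 at index 0, swap → [63, 36, 46, 10, 18, 21, 39]
extract-max → returns 63:
  remove root 63; move last element 39 to root → [39, 36, 46, 10, 18, 21]
  39 vs larger child 46 at index 2, swap → [46, 36, 39, 10, 18, 21]
insert 69:
  append 69 at index 6 → [46, 36, 39, 10, 18, 21, 69]
  69 > parent 39 at index 2, swap → [46, 36, 69, 10, 18, 21, 39]
  69 > parent 46 at index 0, swap → [69, 36, 46, 10, 18, 21, 39]

[69, 36, 46, 10, 18, 21, 39]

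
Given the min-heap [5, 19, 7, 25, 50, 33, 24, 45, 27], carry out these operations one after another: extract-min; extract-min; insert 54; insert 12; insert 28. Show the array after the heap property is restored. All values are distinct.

extract-min → returns 5:
  remove root 5; move last element 27 to root → [27, 19, 7, 25, 50, 33, 24, 45]
  27 vs smaller child 7 at index 2, swap → [7, 19, 27, 25, 50, 33, 24, 45]
  27 vs smaller child 24 at index 6, swap → [7, 19, 24, 25, 50, 33, 27, 45]
extract-min → returns 7:
  remove root 7; move last element 45 to root → [45, 19, 24, 25, 50, 33, 27]
  45 vs smaller child 19 at index 1, swap → [19, 45, 24, 25, 50, 33, 27]
  45 vs smaller child 25 at index 3, swap → [19, 25, 24, 45, 50, 33, 27]
insert 54:
  append 54 at index 7 → [19, 25, 24, 45, 50, 33, 27, 54] (no swap needed)
insert 12:
  append 12 at index 8 → [19, 25, 24, 45, 50, 33, 27, 54, 12]
  12 < parent 45 at index 3, swap → [19, 25, 24, 12, 50, 33, 27, 54, 45]
  12 < parent 25 at index 1, swap → [19, 12, 24, 25, 50, 33, 27, 54, 45]
  12 < parent 19 at index 0, swap → [12, 19, 24, 25, 50, 33, 27, 54, 45]
insert 28:
  append 28 at index 9 → [12, 19, 24, 25, 50, 33, 27, 54, 45, 28]
  28 < parent 50 at index 4, swap → [12, 19, 24, 25, 28, 33, 27, 54, 45, 50]

[12, 19, 24, 25, 28, 33, 27, 54, 45, 50]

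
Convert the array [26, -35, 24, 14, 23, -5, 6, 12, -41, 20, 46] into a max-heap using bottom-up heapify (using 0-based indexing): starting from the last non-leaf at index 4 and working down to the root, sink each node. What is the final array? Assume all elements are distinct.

[46, 26, 24, 14, 23, -5, 6, 12, -41, 20, -35]

sift down from index 4:
  23 vs larger child 46 at index 10, swap → [26, -35, 24, 14, 46, -5, 6, 12, -41, 20, 23]
sift down from index 3: already satisfies heap property
sift down from index 2: already satisfies heap property
sift down from index 1:
  -35 vs larger child 46 at index 4, swap → [26, 46, 24, 14, -35, -5, 6, 12, -41, 20, 23]
  -35 vs larger child 23 at index 10, swap → [26, 46, 24, 14, 23, -5, 6, 12, -41, 20, -35]
sift down from index 0:
  26 vs larger child 46 at index 1, swap → [46, 26, 24, 14, 23, -5, 6, 12, -41, 20, -35]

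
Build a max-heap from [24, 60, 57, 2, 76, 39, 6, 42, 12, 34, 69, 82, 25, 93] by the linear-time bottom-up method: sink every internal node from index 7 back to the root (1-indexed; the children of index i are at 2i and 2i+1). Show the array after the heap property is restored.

[93, 76, 82, 42, 69, 39, 57, 2, 12, 34, 60, 24, 25, 6]

sift down from index 7:
  6 vs only child 93 at index 14, swap → [24, 60, 57, 2, 76, 39, 93, 42, 12, 34, 69, 82, 25, 6]
sift down from index 6:
  39 vs larger child 82 at index 12, swap → [24, 60, 57, 2, 76, 82, 93, 42, 12, 34, 69, 39, 25, 6]
sift down from index 5: already satisfies heap property
sift down from index 4:
  2 vs larger child 42 at index 8, swap → [24, 60, 57, 42, 76, 82, 93, 2, 12, 34, 69, 39, 25, 6]
sift down from index 3:
  57 vs larger child 93 at index 7, swap → [24, 60, 93, 42, 76, 82, 57, 2, 12, 34, 69, 39, 25, 6]
sift down from index 2:
  60 vs larger child 76 at index 5, swap → [24, 76, 93, 42, 60, 82, 57, 2, 12, 34, 69, 39, 25, 6]
  60 vs larger child 69 at index 11, swap → [24, 76, 93, 42, 69, 82, 57, 2, 12, 34, 60, 39, 25, 6]
sift down from index 1:
  24 vs larger child 93 at index 3, swap → [93, 76, 24, 42, 69, 82, 57, 2, 12, 34, 60, 39, 25, 6]
  24 vs larger child 82 at index 6, swap → [93, 76, 82, 42, 69, 24, 57, 2, 12, 34, 60, 39, 25, 6]
  24 vs larger child 39 at index 12, swap → [93, 76, 82, 42, 69, 39, 57, 2, 12, 34, 60, 24, 25, 6]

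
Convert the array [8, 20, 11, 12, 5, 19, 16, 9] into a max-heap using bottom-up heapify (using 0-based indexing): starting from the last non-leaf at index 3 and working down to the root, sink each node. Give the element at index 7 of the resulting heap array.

8

sift down from index 3: already satisfies heap property
sift down from index 2:
  11 vs larger child 19 at index 5, swap → [8, 20, 19, 12, 5, 11, 16, 9]
sift down from index 1: already satisfies heap property
sift down from index 0:
  8 vs larger child 20 at index 1, swap → [20, 8, 19, 12, 5, 11, 16, 9]
  8 vs larger child 12 at index 3, swap → [20, 12, 19, 8, 5, 11, 16, 9]
  8 vs only child 9 at index 7, swap → [20, 12, 19, 9, 5, 11, 16, 8]
resulting array: [20, 12, 19, 9, 5, 11, 16, 8]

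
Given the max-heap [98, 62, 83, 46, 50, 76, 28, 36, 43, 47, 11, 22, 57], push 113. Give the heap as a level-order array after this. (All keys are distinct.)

append 113 at index 13 → [98, 62, 83, 46, 50, 76, 28, 36, 43, 47, 11, 22, 57, 113]
113 > parent 28 at index 6, swap → [98, 62, 83, 46, 50, 76, 113, 36, 43, 47, 11, 22, 57, 28]
113 > parent 83 at index 2, swap → [98, 62, 113, 46, 50, 76, 83, 36, 43, 47, 11, 22, 57, 28]
113 > parent 98 at index 0, swap → [113, 62, 98, 46, 50, 76, 83, 36, 43, 47, 11, 22, 57, 28]

[113, 62, 98, 46, 50, 76, 83, 36, 43, 47, 11, 22, 57, 28]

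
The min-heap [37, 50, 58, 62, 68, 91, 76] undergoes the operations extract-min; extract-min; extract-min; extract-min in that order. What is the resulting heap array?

extract-min → returns 37:
  remove root 37; move last element 76 to root → [76, 50, 58, 62, 68, 91]
  76 vs smaller child 50 at index 1, swap → [50, 76, 58, 62, 68, 91]
  76 vs smaller child 62 at index 3, swap → [50, 62, 58, 76, 68, 91]
extract-min → returns 50:
  remove root 50; move last element 91 to root → [91, 62, 58, 76, 68]
  91 vs smaller child 58 at index 2, swap → [58, 62, 91, 76, 68]
extract-min → returns 58:
  remove root 58; move last element 68 to root → [68, 62, 91, 76]
  68 vs smaller child 62 at index 1, swap → [62, 68, 91, 76]
extract-min → returns 62:
  remove root 62; move last element 76 to root → [76, 68, 91]
  76 vs smaller child 68 at index 1, swap → [68, 76, 91]

[68, 76, 91]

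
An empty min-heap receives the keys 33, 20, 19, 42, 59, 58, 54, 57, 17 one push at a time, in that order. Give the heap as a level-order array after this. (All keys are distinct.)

[17, 19, 20, 33, 59, 58, 54, 57, 42]

Insert 33:
  append 33 at index 0 → [33] (no swap needed)
Insert 20:
  append 20 at index 1 → [33, 20]
  20 < parent 33 at index 0, swap → [20, 33]
Insert 19:
  append 19 at index 2 → [20, 33, 19]
  19 < parent 20 at index 0, swap → [19, 33, 20]
Insert 42:
  append 42 at index 3 → [19, 33, 20, 42] (no swap needed)
Insert 59:
  append 59 at index 4 → [19, 33, 20, 42, 59] (no swap needed)
Insert 58:
  append 58 at index 5 → [19, 33, 20, 42, 59, 58] (no swap needed)
Insert 54:
  append 54 at index 6 → [19, 33, 20, 42, 59, 58, 54] (no swap needed)
Insert 57:
  append 57 at index 7 → [19, 33, 20, 42, 59, 58, 54, 57] (no swap needed)
Insert 17:
  append 17 at index 8 → [19, 33, 20, 42, 59, 58, 54, 57, 17]
  17 < parent 42 at index 3, swap → [19, 33, 20, 17, 59, 58, 54, 57, 42]
  17 < parent 33 at index 1, swap → [19, 17, 20, 33, 59, 58, 54, 57, 42]
  17 < parent 19 at index 0, swap → [17, 19, 20, 33, 59, 58, 54, 57, 42]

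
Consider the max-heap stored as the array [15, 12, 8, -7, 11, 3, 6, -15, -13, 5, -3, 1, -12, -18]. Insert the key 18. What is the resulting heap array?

[18, 12, 15, -7, 11, 3, 8, -15, -13, 5, -3, 1, -12, -18, 6]

append 18 at index 14 → [15, 12, 8, -7, 11, 3, 6, -15, -13, 5, -3, 1, -12, -18, 18]
18 > parent 6 at index 6, swap → [15, 12, 8, -7, 11, 3, 18, -15, -13, 5, -3, 1, -12, -18, 6]
18 > parent 8 at index 2, swap → [15, 12, 18, -7, 11, 3, 8, -15, -13, 5, -3, 1, -12, -18, 6]
18 > parent 15 at index 0, swap → [18, 12, 15, -7, 11, 3, 8, -15, -13, 5, -3, 1, -12, -18, 6]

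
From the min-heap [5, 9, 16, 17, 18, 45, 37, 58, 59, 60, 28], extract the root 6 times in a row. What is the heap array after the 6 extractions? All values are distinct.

extract-min #1 returns 5:
  remove root 5; move last element 28 to root → [28, 9, 16, 17, 18, 45, 37, 58, 59, 60]
  28 vs smaller child 9 at index 1, swap → [9, 28, 16, 17, 18, 45, 37, 58, 59, 60]
  28 vs smaller child 17 at index 3, swap → [9, 17, 16, 28, 18, 45, 37, 58, 59, 60]
extract-min #2 returns 9:
  remove root 9; move last element 60 to root → [60, 17, 16, 28, 18, 45, 37, 58, 59]
  60 vs smaller child 16 at index 2, swap → [16, 17, 60, 28, 18, 45, 37, 58, 59]
  60 vs smaller child 37 at index 6, swap → [16, 17, 37, 28, 18, 45, 60, 58, 59]
extract-min #3 returns 16:
  remove root 16; move last element 59 to root → [59, 17, 37, 28, 18, 45, 60, 58]
  59 vs smaller child 17 at index 1, swap → [17, 59, 37, 28, 18, 45, 60, 58]
  59 vs smaller child 18 at index 4, swap → [17, 18, 37, 28, 59, 45, 60, 58]
extract-min #4 returns 17:
  remove root 17; move last element 58 to root → [58, 18, 37, 28, 59, 45, 60]
  58 vs smaller child 18 at index 1, swap → [18, 58, 37, 28, 59, 45, 60]
  58 vs smaller child 28 at index 3, swap → [18, 28, 37, 58, 59, 45, 60]
extract-min #5 returns 18:
  remove root 18; move last element 60 to root → [60, 28, 37, 58, 59, 45]
  60 vs smaller child 28 at index 1, swap → [28, 60, 37, 58, 59, 45]
  60 vs smaller child 58 at index 3, swap → [28, 58, 37, 60, 59, 45]
extract-min #6 returns 28:
  remove root 28; move last element 45 to root → [45, 58, 37, 60, 59]
  45 vs smaller child 37 at index 2, swap → [37, 58, 45, 60, 59]

[37, 58, 45, 60, 59]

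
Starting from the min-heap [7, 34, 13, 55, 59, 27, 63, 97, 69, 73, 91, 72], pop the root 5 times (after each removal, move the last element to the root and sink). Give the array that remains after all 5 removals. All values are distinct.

extract-min #1 returns 7:
  remove root 7; move last element 72 to root → [72, 34, 13, 55, 59, 27, 63, 97, 69, 73, 91]
  72 vs smaller child 13 at index 2, swap → [13, 34, 72, 55, 59, 27, 63, 97, 69, 73, 91]
  72 vs smaller child 27 at index 5, swap → [13, 34, 27, 55, 59, 72, 63, 97, 69, 73, 91]
extract-min #2 returns 13:
  remove root 13; move last element 91 to root → [91, 34, 27, 55, 59, 72, 63, 97, 69, 73]
  91 vs smaller child 27 at index 2, swap → [27, 34, 91, 55, 59, 72, 63, 97, 69, 73]
  91 vs smaller child 63 at index 6, swap → [27, 34, 63, 55, 59, 72, 91, 97, 69, 73]
extract-min #3 returns 27:
  remove root 27; move last element 73 to root → [73, 34, 63, 55, 59, 72, 91, 97, 69]
  73 vs smaller child 34 at index 1, swap → [34, 73, 63, 55, 59, 72, 91, 97, 69]
  73 vs smaller child 55 at index 3, swap → [34, 55, 63, 73, 59, 72, 91, 97, 69]
  73 vs smaller child 69 at index 8, swap → [34, 55, 63, 69, 59, 72, 91, 97, 73]
extract-min #4 returns 34:
  remove root 34; move last element 73 to root → [73, 55, 63, 69, 59, 72, 91, 97]
  73 vs smaller child 55 at index 1, swap → [55, 73, 63, 69, 59, 72, 91, 97]
  73 vs smaller child 59 at index 4, swap → [55, 59, 63, 69, 73, 72, 91, 97]
extract-min #5 returns 55:
  remove root 55; move last element 97 to root → [97, 59, 63, 69, 73, 72, 91]
  97 vs smaller child 59 at index 1, swap → [59, 97, 63, 69, 73, 72, 91]
  97 vs smaller child 69 at index 3, swap → [59, 69, 63, 97, 73, 72, 91]

[59, 69, 63, 97, 73, 72, 91]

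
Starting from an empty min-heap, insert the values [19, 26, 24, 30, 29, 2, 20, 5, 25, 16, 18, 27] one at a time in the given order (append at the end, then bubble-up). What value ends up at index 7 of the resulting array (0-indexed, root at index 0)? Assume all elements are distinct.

30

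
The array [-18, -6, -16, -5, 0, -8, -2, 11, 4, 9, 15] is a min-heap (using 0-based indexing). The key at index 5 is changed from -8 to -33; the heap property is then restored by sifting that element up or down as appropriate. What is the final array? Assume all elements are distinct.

[-33, -6, -18, -5, 0, -16, -2, 11, 4, 9, 15]

set index 5 from -8 to -33 → [-18, -6, -16, -5, 0, -33, -2, 11, 4, 9, 15]
-33 < parent -16 at index 2, swap → [-18, -6, -33, -5, 0, -16, -2, 11, 4, 9, 15]
-33 < parent -18 at index 0, swap → [-33, -6, -18, -5, 0, -16, -2, 11, 4, 9, 15]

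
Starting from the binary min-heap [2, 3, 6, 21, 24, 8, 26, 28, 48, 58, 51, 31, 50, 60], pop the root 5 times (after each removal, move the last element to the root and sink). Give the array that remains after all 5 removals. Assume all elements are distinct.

[24, 28, 26, 48, 51, 31, 50, 60, 58]

extract-min #1 returns 2:
  remove root 2; move last element 60 to root → [60, 3, 6, 21, 24, 8, 26, 28, 48, 58, 51, 31, 50]
  60 vs smaller child 3 at index 1, swap → [3, 60, 6, 21, 24, 8, 26, 28, 48, 58, 51, 31, 50]
  60 vs smaller child 21 at index 3, swap → [3, 21, 6, 60, 24, 8, 26, 28, 48, 58, 51, 31, 50]
  60 vs smaller child 28 at index 7, swap → [3, 21, 6, 28, 24, 8, 26, 60, 48, 58, 51, 31, 50]
extract-min #2 returns 3:
  remove root 3; move last element 50 to root → [50, 21, 6, 28, 24, 8, 26, 60, 48, 58, 51, 31]
  50 vs smaller child 6 at index 2, swap → [6, 21, 50, 28, 24, 8, 26, 60, 48, 58, 51, 31]
  50 vs smaller child 8 at index 5, swap → [6, 21, 8, 28, 24, 50, 26, 60, 48, 58, 51, 31]
  50 vs only child 31 at index 11, swap → [6, 21, 8, 28, 24, 31, 26, 60, 48, 58, 51, 50]
extract-min #3 returns 6:
  remove root 6; move last element 50 to root → [50, 21, 8, 28, 24, 31, 26, 60, 48, 58, 51]
  50 vs smaller child 8 at index 2, swap → [8, 21, 50, 28, 24, 31, 26, 60, 48, 58, 51]
  50 vs smaller child 26 at index 6, swap → [8, 21, 26, 28, 24, 31, 50, 60, 48, 58, 51]
extract-min #4 returns 8:
  remove root 8; move last element 51 to root → [51, 21, 26, 28, 24, 31, 50, 60, 48, 58]
  51 vs smaller child 21 at index 1, swap → [21, 51, 26, 28, 24, 31, 50, 60, 48, 58]
  51 vs smaller child 24 at index 4, swap → [21, 24, 26, 28, 51, 31, 50, 60, 48, 58]
extract-min #5 returns 21:
  remove root 21; move last element 58 to root → [58, 24, 26, 28, 51, 31, 50, 60, 48]
  58 vs smaller child 24 at index 1, swap → [24, 58, 26, 28, 51, 31, 50, 60, 48]
  58 vs smaller child 28 at index 3, swap → [24, 28, 26, 58, 51, 31, 50, 60, 48]
  58 vs smaller child 48 at index 8, swap → [24, 28, 26, 48, 51, 31, 50, 60, 58]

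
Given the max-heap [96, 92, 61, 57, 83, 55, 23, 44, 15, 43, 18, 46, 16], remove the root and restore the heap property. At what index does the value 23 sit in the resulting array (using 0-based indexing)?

6

remove root 96; move last element 16 to root → [16, 92, 61, 57, 83, 55, 23, 44, 15, 43, 18, 46]
16 vs larger child 92 at index 1, swap → [92, 16, 61, 57, 83, 55, 23, 44, 15, 43, 18, 46]
16 vs larger child 83 at index 4, swap → [92, 83, 61, 57, 16, 55, 23, 44, 15, 43, 18, 46]
16 vs larger child 43 at index 9, swap → [92, 83, 61, 57, 43, 55, 23, 44, 15, 16, 18, 46]
resulting array: [92, 83, 61, 57, 43, 55, 23, 44, 15, 16, 18, 46]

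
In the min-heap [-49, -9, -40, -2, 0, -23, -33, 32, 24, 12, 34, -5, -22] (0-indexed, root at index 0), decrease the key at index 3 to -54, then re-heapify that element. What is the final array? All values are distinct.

[-54, -49, -40, -9, 0, -23, -33, 32, 24, 12, 34, -5, -22]

set index 3 from -2 to -54 → [-49, -9, -40, -54, 0, -23, -33, 32, 24, 12, 34, -5, -22]
-54 < parent -9 at index 1, swap → [-49, -54, -40, -9, 0, -23, -33, 32, 24, 12, 34, -5, -22]
-54 < parent -49 at index 0, swap → [-54, -49, -40, -9, 0, -23, -33, 32, 24, 12, 34, -5, -22]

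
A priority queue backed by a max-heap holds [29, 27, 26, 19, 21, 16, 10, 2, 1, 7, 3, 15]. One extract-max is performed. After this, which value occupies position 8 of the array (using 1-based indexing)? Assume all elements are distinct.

remove root 29; move last element 15 to root → [15, 27, 26, 19, 21, 16, 10, 2, 1, 7, 3]
15 vs larger child 27 at index 2, swap → [27, 15, 26, 19, 21, 16, 10, 2, 1, 7, 3]
15 vs larger child 21 at index 5, swap → [27, 21, 26, 19, 15, 16, 10, 2, 1, 7, 3]
resulting array: [27, 21, 26, 19, 15, 16, 10, 2, 1, 7, 3]

2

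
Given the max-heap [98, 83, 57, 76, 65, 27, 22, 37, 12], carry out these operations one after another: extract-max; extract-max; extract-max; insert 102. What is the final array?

extract-max → returns 98:
  remove root 98; move last element 12 to root → [12, 83, 57, 76, 65, 27, 22, 37]
  12 vs larger child 83 at index 1, swap → [83, 12, 57, 76, 65, 27, 22, 37]
  12 vs larger child 76 at index 3, swap → [83, 76, 57, 12, 65, 27, 22, 37]
  12 vs only child 37 at index 7, swap → [83, 76, 57, 37, 65, 27, 22, 12]
extract-max → returns 83:
  remove root 83; move last element 12 to root → [12, 76, 57, 37, 65, 27, 22]
  12 vs larger child 76 at index 1, swap → [76, 12, 57, 37, 65, 27, 22]
  12 vs larger child 65 at index 4, swap → [76, 65, 57, 37, 12, 27, 22]
extract-max → returns 76:
  remove root 76; move last element 22 to root → [22, 65, 57, 37, 12, 27]
  22 vs larger child 65 at index 1, swap → [65, 22, 57, 37, 12, 27]
  22 vs larger child 37 at index 3, swap → [65, 37, 57, 22, 12, 27]
insert 102:
  append 102 at index 6 → [65, 37, 57, 22, 12, 27, 102]
  102 > parent 57 at index 2, swap → [65, 37, 102, 22, 12, 27, 57]
  102 > parent 65 at index 0, swap → [102, 37, 65, 22, 12, 27, 57]

[102, 37, 65, 22, 12, 27, 57]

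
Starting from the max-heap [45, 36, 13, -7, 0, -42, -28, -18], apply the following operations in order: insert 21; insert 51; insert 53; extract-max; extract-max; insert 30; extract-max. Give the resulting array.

[36, 30, 13, 21, 0, -42, -28, -18, -7]

insert 21:
  append 21 at index 8 → [45, 36, 13, -7, 0, -42, -28, -18, 21]
  21 > parent -7 at index 3, swap → [45, 36, 13, 21, 0, -42, -28, -18, -7]
insert 51:
  append 51 at index 9 → [45, 36, 13, 21, 0, -42, -28, -18, -7, 51]
  51 > parent 0 at index 4, swap → [45, 36, 13, 21, 51, -42, -28, -18, -7, 0]
  51 > parent 36 at index 1, swap → [45, 51, 13, 21, 36, -42, -28, -18, -7, 0]
  51 > parent 45 at index 0, swap → [51, 45, 13, 21, 36, -42, -28, -18, -7, 0]
insert 53:
  append 53 at index 10 → [51, 45, 13, 21, 36, -42, -28, -18, -7, 0, 53]
  53 > parent 36 at index 4, swap → [51, 45, 13, 21, 53, -42, -28, -18, -7, 0, 36]
  53 > parent 45 at index 1, swap → [51, 53, 13, 21, 45, -42, -28, -18, -7, 0, 36]
  53 > parent 51 at index 0, swap → [53, 51, 13, 21, 45, -42, -28, -18, -7, 0, 36]
extract-max → returns 53:
  remove root 53; move last element 36 to root → [36, 51, 13, 21, 45, -42, -28, -18, -7, 0]
  36 vs larger child 51 at index 1, swap → [51, 36, 13, 21, 45, -42, -28, -18, -7, 0]
  36 vs larger child 45 at index 4, swap → [51, 45, 13, 21, 36, -42, -28, -18, -7, 0]
extract-max → returns 51:
  remove root 51; move last element 0 to root → [0, 45, 13, 21, 36, -42, -28, -18, -7]
  0 vs larger child 45 at index 1, swap → [45, 0, 13, 21, 36, -42, -28, -18, -7]
  0 vs larger child 36 at index 4, swap → [45, 36, 13, 21, 0, -42, -28, -18, -7]
insert 30:
  append 30 at index 9 → [45, 36, 13, 21, 0, -42, -28, -18, -7, 30]
  30 > parent 0 at index 4, swap → [45, 36, 13, 21, 30, -42, -28, -18, -7, 0]
extract-max → returns 45:
  remove root 45; move last element 0 to root → [0, 36, 13, 21, 30, -42, -28, -18, -7]
  0 vs larger child 36 at index 1, swap → [36, 0, 13, 21, 30, -42, -28, -18, -7]
  0 vs larger child 30 at index 4, swap → [36, 30, 13, 21, 0, -42, -28, -18, -7]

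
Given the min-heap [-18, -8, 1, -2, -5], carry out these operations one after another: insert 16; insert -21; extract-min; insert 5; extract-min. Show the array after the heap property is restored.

insert 16:
  append 16 at index 5 → [-18, -8, 1, -2, -5, 16] (no swap needed)
insert -21:
  append -21 at index 6 → [-18, -8, 1, -2, -5, 16, -21]
  -21 < parent 1 at index 2, swap → [-18, -8, -21, -2, -5, 16, 1]
  -21 < parent -18 at index 0, swap → [-21, -8, -18, -2, -5, 16, 1]
extract-min → returns -21:
  remove root -21; move last element 1 to root → [1, -8, -18, -2, -5, 16]
  1 vs smaller child -18 at index 2, swap → [-18, -8, 1, -2, -5, 16]
insert 5:
  append 5 at index 6 → [-18, -8, 1, -2, -5, 16, 5] (no swap needed)
extract-min → returns -18:
  remove root -18; move last element 5 to root → [5, -8, 1, -2, -5, 16]
  5 vs smaller child -8 at index 1, swap → [-8, 5, 1, -2, -5, 16]
  5 vs smaller child -5 at index 4, swap → [-8, -5, 1, -2, 5, 16]

[-8, -5, 1, -2, 5, 16]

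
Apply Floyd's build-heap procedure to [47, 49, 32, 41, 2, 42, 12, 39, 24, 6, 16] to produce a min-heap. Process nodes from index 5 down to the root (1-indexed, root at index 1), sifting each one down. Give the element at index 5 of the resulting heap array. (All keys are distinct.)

sift down from index 5: already satisfies heap property
sift down from index 4:
  41 vs smaller child 24 at index 9, swap → [47, 49, 32, 24, 2, 42, 12, 39, 41, 6, 16]
sift down from index 3:
  32 vs smaller child 12 at index 7, swap → [47, 49, 12, 24, 2, 42, 32, 39, 41, 6, 16]
sift down from index 2:
  49 vs smaller child 2 at index 5, swap → [47, 2, 12, 24, 49, 42, 32, 39, 41, 6, 16]
  49 vs smaller child 6 at index 10, swap → [47, 2, 12, 24, 6, 42, 32, 39, 41, 49, 16]
sift down from index 1:
  47 vs smaller child 2 at index 2, swap → [2, 47, 12, 24, 6, 42, 32, 39, 41, 49, 16]
  47 vs smaller child 6 at index 5, swap → [2, 6, 12, 24, 47, 42, 32, 39, 41, 49, 16]
  47 vs smaller child 16 at index 11, swap → [2, 6, 12, 24, 16, 42, 32, 39, 41, 49, 47]
resulting array: [2, 6, 12, 24, 16, 42, 32, 39, 41, 49, 47]

16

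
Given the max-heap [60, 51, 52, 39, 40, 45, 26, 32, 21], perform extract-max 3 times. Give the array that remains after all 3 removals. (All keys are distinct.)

[45, 40, 26, 39, 32, 21]

extract-max #1 returns 60:
  remove root 60; move last element 21 to root → [21, 51, 52, 39, 40, 45, 26, 32]
  21 vs larger child 52 at index 2, swap → [52, 51, 21, 39, 40, 45, 26, 32]
  21 vs larger child 45 at index 5, swap → [52, 51, 45, 39, 40, 21, 26, 32]
extract-max #2 returns 52:
  remove root 52; move last element 32 to root → [32, 51, 45, 39, 40, 21, 26]
  32 vs larger child 51 at index 1, swap → [51, 32, 45, 39, 40, 21, 26]
  32 vs larger child 40 at index 4, swap → [51, 40, 45, 39, 32, 21, 26]
extract-max #3 returns 51:
  remove root 51; move last element 26 to root → [26, 40, 45, 39, 32, 21]
  26 vs larger child 45 at index 2, swap → [45, 40, 26, 39, 32, 21]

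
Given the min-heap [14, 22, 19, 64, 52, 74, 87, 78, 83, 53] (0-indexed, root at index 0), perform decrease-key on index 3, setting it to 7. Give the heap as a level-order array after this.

[7, 14, 19, 22, 52, 74, 87, 78, 83, 53]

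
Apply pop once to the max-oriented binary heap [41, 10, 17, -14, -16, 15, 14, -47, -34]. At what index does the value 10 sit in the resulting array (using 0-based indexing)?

remove root 41; move last element -34 to root → [-34, 10, 17, -14, -16, 15, 14, -47]
-34 vs larger child 17 at index 2, swap → [17, 10, -34, -14, -16, 15, 14, -47]
-34 vs larger child 15 at index 5, swap → [17, 10, 15, -14, -16, -34, 14, -47]
resulting array: [17, 10, 15, -14, -16, -34, 14, -47]

1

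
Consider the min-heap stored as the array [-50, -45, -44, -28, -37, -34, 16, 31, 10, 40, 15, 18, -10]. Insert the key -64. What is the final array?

append -64 at index 13 → [-50, -45, -44, -28, -37, -34, 16, 31, 10, 40, 15, 18, -10, -64]
-64 < parent 16 at index 6, swap → [-50, -45, -44, -28, -37, -34, -64, 31, 10, 40, 15, 18, -10, 16]
-64 < parent -44 at index 2, swap → [-50, -45, -64, -28, -37, -34, -44, 31, 10, 40, 15, 18, -10, 16]
-64 < parent -50 at index 0, swap → [-64, -45, -50, -28, -37, -34, -44, 31, 10, 40, 15, 18, -10, 16]

[-64, -45, -50, -28, -37, -34, -44, 31, 10, 40, 15, 18, -10, 16]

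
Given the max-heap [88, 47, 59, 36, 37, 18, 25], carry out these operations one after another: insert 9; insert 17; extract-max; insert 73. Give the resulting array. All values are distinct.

insert 9:
  append 9 at index 7 → [88, 47, 59, 36, 37, 18, 25, 9] (no swap needed)
insert 17:
  append 17 at index 8 → [88, 47, 59, 36, 37, 18, 25, 9, 17] (no swap needed)
extract-max → returns 88:
  remove root 88; move last element 17 to root → [17, 47, 59, 36, 37, 18, 25, 9]
  17 vs larger child 59 at index 2, swap → [59, 47, 17, 36, 37, 18, 25, 9]
  17 vs larger child 25 at index 6, swap → [59, 47, 25, 36, 37, 18, 17, 9]
insert 73:
  append 73 at index 8 → [59, 47, 25, 36, 37, 18, 17, 9, 73]
  73 > parent 36 at index 3, swap → [59, 47, 25, 73, 37, 18, 17, 9, 36]
  73 > parent 47 at index 1, swap → [59, 73, 25, 47, 37, 18, 17, 9, 36]
  73 > parent 59 at index 0, swap → [73, 59, 25, 47, 37, 18, 17, 9, 36]

[73, 59, 25, 47, 37, 18, 17, 9, 36]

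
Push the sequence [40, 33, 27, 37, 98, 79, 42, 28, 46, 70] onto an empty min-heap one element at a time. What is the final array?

[27, 28, 33, 37, 70, 79, 42, 40, 46, 98]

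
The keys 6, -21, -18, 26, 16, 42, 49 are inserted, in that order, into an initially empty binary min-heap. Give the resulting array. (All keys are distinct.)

[-21, 6, -18, 26, 16, 42, 49]

Insert 6:
  append 6 at index 0 → [6] (no swap needed)
Insert -21:
  append -21 at index 1 → [6, -21]
  -21 < parent 6 at index 0, swap → [-21, 6]
Insert -18:
  append -18 at index 2 → [-21, 6, -18] (no swap needed)
Insert 26:
  append 26 at index 3 → [-21, 6, -18, 26] (no swap needed)
Insert 16:
  append 16 at index 4 → [-21, 6, -18, 26, 16] (no swap needed)
Insert 42:
  append 42 at index 5 → [-21, 6, -18, 26, 16, 42] (no swap needed)
Insert 49:
  append 49 at index 6 → [-21, 6, -18, 26, 16, 42, 49] (no swap needed)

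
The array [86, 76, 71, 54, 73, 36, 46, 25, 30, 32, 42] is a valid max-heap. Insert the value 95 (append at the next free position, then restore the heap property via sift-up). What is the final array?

append 95 at index 11 → [86, 76, 71, 54, 73, 36, 46, 25, 30, 32, 42, 95]
95 > parent 36 at index 5, swap → [86, 76, 71, 54, 73, 95, 46, 25, 30, 32, 42, 36]
95 > parent 71 at index 2, swap → [86, 76, 95, 54, 73, 71, 46, 25, 30, 32, 42, 36]
95 > parent 86 at index 0, swap → [95, 76, 86, 54, 73, 71, 46, 25, 30, 32, 42, 36]

[95, 76, 86, 54, 73, 71, 46, 25, 30, 32, 42, 36]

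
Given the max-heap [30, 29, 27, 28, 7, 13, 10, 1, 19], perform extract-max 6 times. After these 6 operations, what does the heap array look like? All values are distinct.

extract-max #1 returns 30:
  remove root 30; move last element 19 to root → [19, 29, 27, 28, 7, 13, 10, 1]
  19 vs larger child 29 at index 1, swap → [29, 19, 27, 28, 7, 13, 10, 1]
  19 vs larger child 28 at index 3, swap → [29, 28, 27, 19, 7, 13, 10, 1]
extract-max #2 returns 29:
  remove root 29; move last element 1 to root → [1, 28, 27, 19, 7, 13, 10]
  1 vs larger child 28 at index 1, swap → [28, 1, 27, 19, 7, 13, 10]
  1 vs larger child 19 at index 3, swap → [28, 19, 27, 1, 7, 13, 10]
extract-max #3 returns 28:
  remove root 28; move last element 10 to root → [10, 19, 27, 1, 7, 13]
  10 vs larger child 27 at index 2, swap → [27, 19, 10, 1, 7, 13]
  10 vs only child 13 at index 5, swap → [27, 19, 13, 1, 7, 10]
extract-max #4 returns 27:
  remove root 27; move last element 10 to root → [10, 19, 13, 1, 7]
  10 vs larger child 19 at index 1, swap → [19, 10, 13, 1, 7]
extract-max #5 returns 19:
  remove root 19; move last element 7 to root → [7, 10, 13, 1]
  7 vs larger child 13 at index 2, swap → [13, 10, 7, 1]
extract-max #6 returns 13:
  remove root 13; move last element 1 to root → [1, 10, 7]
  1 vs larger child 10 at index 1, swap → [10, 1, 7]

[10, 1, 7]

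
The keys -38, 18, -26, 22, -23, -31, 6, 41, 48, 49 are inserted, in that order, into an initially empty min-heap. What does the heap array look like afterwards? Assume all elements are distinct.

[-38, -23, -31, 22, 18, -26, 6, 41, 48, 49]

Insert -38:
  append -38 at index 0 → [-38] (no swap needed)
Insert 18:
  append 18 at index 1 → [-38, 18] (no swap needed)
Insert -26:
  append -26 at index 2 → [-38, 18, -26] (no swap needed)
Insert 22:
  append 22 at index 3 → [-38, 18, -26, 22] (no swap needed)
Insert -23:
  append -23 at index 4 → [-38, 18, -26, 22, -23]
  -23 < parent 18 at index 1, swap → [-38, -23, -26, 22, 18]
Insert -31:
  append -31 at index 5 → [-38, -23, -26, 22, 18, -31]
  -31 < parent -26 at index 2, swap → [-38, -23, -31, 22, 18, -26]
Insert 6:
  append 6 at index 6 → [-38, -23, -31, 22, 18, -26, 6] (no swap needed)
Insert 41:
  append 41 at index 7 → [-38, -23, -31, 22, 18, -26, 6, 41] (no swap needed)
Insert 48:
  append 48 at index 8 → [-38, -23, -31, 22, 18, -26, 6, 41, 48] (no swap needed)
Insert 49:
  append 49 at index 9 → [-38, -23, -31, 22, 18, -26, 6, 41, 48, 49] (no swap needed)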